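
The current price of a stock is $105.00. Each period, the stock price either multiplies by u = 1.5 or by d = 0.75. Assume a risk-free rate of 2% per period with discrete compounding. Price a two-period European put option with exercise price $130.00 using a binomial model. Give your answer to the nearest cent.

Risk-neutral probability p = (1 + 0.02 − 0.75)/(1.5 − 0.75) = 0.2700/0.7500 = 0.3600
Terminal stock prices: S_uu = 236.2, S_ud = 118.1, S_dd = 59.06
Terminal payoffs (K − S): max(-106.2, 0) = 0, max(11.88, 0) = 11.88, max(70.94, 0) = 70.94
Node u (S = 157.5): V_u = 1/1.02·[0.3600·0.0000 + 0.6400·11.8750] = 7.4510
Node d (S = 78.75): V_d = 1/1.02·[0.3600·11.8750 + 0.6400·70.9375] = 48.7010
Node 0 (S = 105): V_0 = 1/1.02·[0.3600·7.4510 + 0.6400·48.7010] = 33.1872

$33.19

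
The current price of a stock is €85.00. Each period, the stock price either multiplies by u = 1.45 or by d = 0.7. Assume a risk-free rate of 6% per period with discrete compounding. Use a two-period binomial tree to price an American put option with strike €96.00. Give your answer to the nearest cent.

€20.07

Risk-neutral probability p = (1 + 0.06 − 0.7)/(1.45 − 0.7) = 0.3600/0.7500 = 0.4800
Terminal stock prices: S_uu = 178.7, S_ud = 86.27, S_dd = 41.65
Terminal payoffs (K − S): max(-82.71, 0) = 0, max(9.725, 0) = 9.725, max(54.35, 0) = 54.35
Node u (S = 123.2): continuation = 1/1.06·[0.4800·0.0000 + 0.5200·9.7250] = 4.7708; exercise value = 0.0000 ≤ continuation, so V_u = 4.7708
Node d (S = 59.5): continuation = 1/1.06·[0.4800·9.7250 + 0.5200·54.3500] = 31.0660; exercise value = 36.5000 > continuation, so V_d = 36.5000 (exercise)
Node 0 (S = 85): continuation = 1/1.06·[0.4800·4.7708 + 0.5200·36.5000] = 20.0660; exercise value = 11.0000 ≤ continuation, so V_0 = 20.0660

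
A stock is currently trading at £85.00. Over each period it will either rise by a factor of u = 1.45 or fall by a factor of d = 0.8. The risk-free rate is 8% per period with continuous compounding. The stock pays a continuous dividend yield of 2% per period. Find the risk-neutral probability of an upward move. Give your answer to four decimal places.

Per-period risk-free factor R = e^0.08 = 1.0833; dividend-adjusted growth = e^(0.08−0.02) = 1.0618.
Risk-neutral probability p = (1.0618 − 0.8)/(1.45 − 0.8) = 0.2618/0.6500 = 0.4028

p = 0.4028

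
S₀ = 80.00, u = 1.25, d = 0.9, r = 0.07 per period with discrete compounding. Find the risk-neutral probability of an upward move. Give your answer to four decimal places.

p = 0.4857

Risk-neutral probability p = (1 + 0.07 − 0.9)/(1.25 − 0.9) = 0.1700/0.3500 = 0.4857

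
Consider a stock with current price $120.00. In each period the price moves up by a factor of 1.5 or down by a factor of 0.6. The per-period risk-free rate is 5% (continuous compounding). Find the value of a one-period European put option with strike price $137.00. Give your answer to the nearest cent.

Risk-neutral probability p = (e^0.05 − 0.6)/(1.5 − 0.6) = 0.4513/0.9000 = 0.5014
Terminal stock prices: S_u = 180, S_d = 72
Terminal payoffs (K − S): max(-43, 0) = 0, max(65, 0) = 65
Node 0 (S = 120): V_0 = e^(−0.05)·[0.5014·0.0000 + 0.4986·65.0000] = 30.8276

$30.83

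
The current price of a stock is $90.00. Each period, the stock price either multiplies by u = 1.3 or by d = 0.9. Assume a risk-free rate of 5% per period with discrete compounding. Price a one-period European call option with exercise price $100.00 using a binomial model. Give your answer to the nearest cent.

Risk-neutral probability p = (1 + 0.05 − 0.9)/(1.3 − 0.9) = 0.1500/0.4000 = 0.3750
Terminal stock prices: S_u = 117, S_d = 81
Terminal payoffs (S − K): max(17, 0) = 17, max(-19, 0) = 0
Node 0 (S = 90): V_0 = 1/1.05·[0.3750·17.0000 + 0.6250·0.0000] = 6.0714

$6.07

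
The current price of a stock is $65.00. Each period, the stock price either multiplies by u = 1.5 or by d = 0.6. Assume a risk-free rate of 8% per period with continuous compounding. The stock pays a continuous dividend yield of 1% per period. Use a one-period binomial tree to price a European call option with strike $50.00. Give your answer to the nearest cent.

$23.02

Per-period risk-free factor R = e^0.08 = 1.0833; dividend-adjusted growth = e^(0.08−0.01) = 1.0725.
Risk-neutral probability p = (1.0725 − 0.6)/(1.5 − 0.6) = 0.4725/0.9000 = 0.5250
Terminal stock prices: S_u = 97.5, S_d = 39
Terminal payoffs (S − K): max(47.5, 0) = 47.5, max(-11, 0) = 0
Node 0 (S = 65): V_0 = e^(−0.08)·[0.5250·47.5000 + 0.4750·0.0000] = 23.0206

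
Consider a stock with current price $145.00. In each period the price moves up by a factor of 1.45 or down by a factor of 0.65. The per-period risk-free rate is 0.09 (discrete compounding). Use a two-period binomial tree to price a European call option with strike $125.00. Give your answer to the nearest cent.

$50.65

Risk-neutral probability p = (1 + 0.09 − 0.65)/(1.45 − 0.65) = 0.4400/0.8000 = 0.5500
Terminal stock prices: S_uu = 304.9, S_ud = 136.7, S_dd = 61.26
Terminal payoffs (S − K): max(179.9, 0) = 179.9, max(11.66, 0) = 11.66, max(-63.74, 0) = 0
Node u (S = 210.2): V_u = 1/1.09·[0.5500·179.8625 + 0.4500·11.6625] = 95.5711
Node d (S = 94.25): V_d = 1/1.09·[0.5500·11.6625 + 0.4500·0.0000] = 5.8847
Node 0 (S = 145): V_0 = 1/1.09·[0.5500·95.5711 + 0.4500·5.8847] = 50.6534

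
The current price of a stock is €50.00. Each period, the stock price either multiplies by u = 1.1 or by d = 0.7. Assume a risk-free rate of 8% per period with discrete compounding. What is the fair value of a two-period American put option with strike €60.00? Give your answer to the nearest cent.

Risk-neutral probability p = (1 + 0.08 − 0.7)/(1.1 − 0.7) = 0.3800/0.4000 = 0.9500
Terminal stock prices: S_uu = 60.5, S_ud = 38.5, S_dd = 24.5
Terminal payoffs (K − S): max(-0.5, 0) = 0, max(21.5, 0) = 21.5, max(35.5, 0) = 35.5
Node u (S = 55): continuation = 1/1.08·[0.9500·0.0000 + 0.0500·21.5000] = 0.9954; exercise value = 5.0000 > continuation, so V_u = 5.0000 (exercise)
Node d (S = 35): continuation = 1/1.08·[0.9500·21.5000 + 0.0500·35.5000] = 20.5556; exercise value = 25.0000 > continuation, so V_d = 25.0000 (exercise)
Node 0 (S = 50): continuation = 1/1.08·[0.9500·5.0000 + 0.0500·25.0000] = 5.5556; exercise value = 10.0000 > continuation, so V_0 = 10.0000 (exercise)

€10.00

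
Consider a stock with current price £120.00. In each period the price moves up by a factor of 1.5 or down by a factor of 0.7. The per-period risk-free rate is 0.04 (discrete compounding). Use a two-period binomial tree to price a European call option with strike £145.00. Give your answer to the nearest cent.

Risk-neutral probability p = (1 + 0.04 − 0.7)/(1.5 − 0.7) = 0.3400/0.8000 = 0.4250
Terminal stock prices: S_uu = 270, S_ud = 126, S_dd = 58.8
Terminal payoffs (S − K): max(125, 0) = 125, max(-19, 0) = 0, max(-86.2, 0) = 0
Node u (S = 180): V_u = 1/1.04·[0.4250·125.0000 + 0.5750·0.0000] = 51.0817
Node d (S = 84): V_d = 1/1.04·[0.4250·0.0000 + 0.5750·0.0000] = 0.0000
Node 0 (S = 120): V_0 = 1/1.04·[0.4250·51.0817 + 0.5750·0.0000] = 20.8747

£20.87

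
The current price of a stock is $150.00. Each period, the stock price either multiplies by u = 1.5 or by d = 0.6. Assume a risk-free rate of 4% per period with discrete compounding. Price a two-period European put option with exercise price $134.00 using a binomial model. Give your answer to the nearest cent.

$19.32

Risk-neutral probability p = (1 + 0.04 − 0.6)/(1.5 − 0.6) = 0.4400/0.9000 = 0.4889
Terminal stock prices: S_uu = 337.5, S_ud = 135, S_dd = 54
Terminal payoffs (K − S): max(-203.5, 0) = 0, max(-1, 0) = 0, max(80, 0) = 80
Node u (S = 225): V_u = 1/1.04·[0.4889·0.0000 + 0.5111·0.0000] = 0.0000
Node d (S = 90): V_d = 1/1.04·[0.4889·0.0000 + 0.5111·80.0000] = 39.3162
Node 0 (S = 150): V_0 = 1/1.04·[0.4889·0.0000 + 0.5111·39.3162] = 19.3221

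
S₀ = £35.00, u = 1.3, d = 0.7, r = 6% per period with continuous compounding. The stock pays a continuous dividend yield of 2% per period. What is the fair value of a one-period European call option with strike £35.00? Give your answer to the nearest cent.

Per-period risk-free factor R = e^0.06 = 1.0618; dividend-adjusted growth = e^(0.06−0.02) = 1.0408.
Risk-neutral probability p = (1.0408 − 0.7)/(1.3 − 0.7) = 0.3408/0.6000 = 0.5680
Terminal stock prices: S_u = 45.5, S_d = 24.5
Terminal payoffs (S − K): max(10.5, 0) = 10.5, max(-10.5, 0) = 0
Node 0 (S = 35): V_0 = e^(−0.06)·[0.5680·10.5000 + 0.4320·0.0000] = 5.6169

£5.62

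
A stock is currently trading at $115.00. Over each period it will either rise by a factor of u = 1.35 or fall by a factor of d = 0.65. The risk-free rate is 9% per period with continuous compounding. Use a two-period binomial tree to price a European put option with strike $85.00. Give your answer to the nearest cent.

$4.06

Risk-neutral probability p = (e^0.09 − 0.65)/(1.35 − 0.65) = 0.4442/0.7000 = 0.6345
Terminal stock prices: S_uu = 209.6, S_ud = 100.9, S_dd = 48.59
Terminal payoffs (K − S): max(-124.6, 0) = 0, max(-15.91, 0) = 0, max(36.41, 0) = 36.41
Node u (S = 155.2): V_u = e^(−0.09)·[0.6345·0.0000 + 0.3655·0.0000] = 0.0000
Node d (S = 74.75): V_d = e^(−0.09)·[0.6345·0.0000 + 0.3655·36.4125] = 12.1621
Node 0 (S = 115): V_0 = e^(−0.09)·[0.6345·0.0000 + 0.3655·12.1621] = 4.0623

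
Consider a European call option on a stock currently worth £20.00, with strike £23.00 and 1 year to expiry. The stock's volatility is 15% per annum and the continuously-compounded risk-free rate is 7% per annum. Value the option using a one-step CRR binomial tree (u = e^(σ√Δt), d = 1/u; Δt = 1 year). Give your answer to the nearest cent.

£0.16

CRR parameters: u = e^(σ√Δt) = e^(0.15·√1) = 1.1618, d = 1/u = 0.8607
Per-period rate: rΔt = 0.07·1 = 0.07, so R = e^0.07 = 1.0725
Risk-neutral probability p = (e^0.07 − 0.8607)/(1.1618 − 0.8607) = 0.2118/0.3011 = 0.7034
Terminal stock prices: S_u = 23.24, S_d = 17.21
Terminal payoffs (S − K): max(0.2367, 0) = 0.2367, max(-5.786, 0) = 0
Node 0 (S = 20): V_0 = e^(−0.07)·[0.7034·0.2367 + 0.2966·0.0000] = 0.1552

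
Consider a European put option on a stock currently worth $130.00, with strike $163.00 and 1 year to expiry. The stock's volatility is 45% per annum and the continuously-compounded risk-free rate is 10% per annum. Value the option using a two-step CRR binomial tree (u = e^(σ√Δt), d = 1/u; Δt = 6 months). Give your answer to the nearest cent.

$36.21

CRR parameters: u = e^(σ√Δt) = e^(0.45·√0.5) = 1.3746, d = 1/u = 0.7275
Per-period rate: rΔt = 0.1·0.5 = 0.05, so R = e^0.05 = 1.0513
Risk-neutral probability p = (e^0.05 − 0.7275)/(1.3746 − 0.7275) = 0.3238/0.6472 = 0.5003
Terminal stock prices: S_uu = 245.7, S_ud = 130, S_dd = 68.8
Terminal payoffs (K − S): max(-82.66, 0) = 0, max(33, 0) = 33, max(94.2, 0) = 94.2
Node u (S = 178.7): V_u = e^(−0.05)·[0.5003·0.0000 + 0.4997·33.0000] = 15.6847
Node d (S = 94.57): V_d = e^(−0.05)·[0.5003·33.0000 + 0.4997·94.2045] = 60.4808
Node 0 (S = 130): V_0 = e^(−0.05)·[0.5003·15.6847 + 0.4997·60.4808] = 36.2111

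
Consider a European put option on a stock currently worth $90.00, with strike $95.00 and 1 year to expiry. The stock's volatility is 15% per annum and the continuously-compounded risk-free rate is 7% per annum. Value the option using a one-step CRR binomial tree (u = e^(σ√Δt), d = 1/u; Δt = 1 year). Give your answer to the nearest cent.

$4.85

CRR parameters: u = e^(σ√Δt) = e^(0.15·√1) = 1.1618, d = 1/u = 0.8607
Per-period rate: rΔt = 0.07·1 = 0.07, so R = e^0.07 = 1.0725
Risk-neutral probability p = (e^0.07 − 0.8607)/(1.1618 − 0.8607) = 0.2118/0.3011 = 0.7034
Terminal stock prices: S_u = 104.6, S_d = 77.46
Terminal payoffs (K − S): max(-9.565, 0) = 0, max(17.54, 0) = 17.54
Node 0 (S = 90): V_0 = e^(−0.07)·[0.7034·0.0000 + 0.2966·17.5363] = 4.8503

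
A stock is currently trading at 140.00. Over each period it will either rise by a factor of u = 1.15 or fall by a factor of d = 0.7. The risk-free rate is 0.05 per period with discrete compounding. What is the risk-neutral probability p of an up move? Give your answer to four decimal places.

p = 0.7778

Risk-neutral probability p = (1 + 0.05 − 0.7)/(1.15 − 0.7) = 0.3500/0.4500 = 0.7778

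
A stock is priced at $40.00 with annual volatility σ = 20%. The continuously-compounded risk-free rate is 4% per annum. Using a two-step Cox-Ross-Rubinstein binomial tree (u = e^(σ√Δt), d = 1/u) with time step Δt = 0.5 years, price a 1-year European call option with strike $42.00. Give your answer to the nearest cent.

$3.06

CRR parameters: u = e^(σ√Δt) = e^(0.2·√0.5) = 1.1519, d = 1/u = 0.8681
Per-period rate: rΔt = 0.04·0.5 = 0.02, so R = e^0.02 = 1.0202
Risk-neutral probability p = (e^0.02 − 0.8681)/(1.1519 − 0.8681) = 0.1521/0.2838 = 0.5359
Terminal stock prices: S_uu = 53.08, S_ud = 40, S_dd = 30.15
Terminal payoffs (S − K): max(11.08, 0) = 11.08, max(-2, 0) = 0, max(-11.85, 0) = 0
Node u (S = 46.08): V_u = e^(−0.02)·[0.5359·11.0759 + 0.4641·0.0000] = 5.8179
Node d (S = 34.72): V_d = e^(−0.02)·[0.5359·0.0000 + 0.4641·0.0000] = 0.0000
Node 0 (S = 40): V_0 = e^(−0.02)·[0.5359·5.8179 + 0.4641·0.0000] = 3.0560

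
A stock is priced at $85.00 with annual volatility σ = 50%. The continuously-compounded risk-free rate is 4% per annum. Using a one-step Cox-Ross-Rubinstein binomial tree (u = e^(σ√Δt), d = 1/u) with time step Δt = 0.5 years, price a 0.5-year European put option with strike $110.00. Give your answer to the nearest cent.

$27.59

CRR parameters: u = e^(σ√Δt) = e^(0.5·√0.5) = 1.4241, d = 1/u = 0.7022
Per-period rate: rΔt = 0.04·0.5 = 0.02, so R = e^0.02 = 1.0202
Risk-neutral probability p = (e^0.02 − 0.7022)/(1.4241 − 0.7022) = 0.3180/0.7219 = 0.4405
Terminal stock prices: S_u = 121.1, S_d = 59.69
Terminal payoffs (K − S): max(-11.05, 0) = 0, max(50.31, 0) = 50.31
Node 0 (S = 85): V_0 = e^(−0.02)·[0.4405·0.0000 + 0.5595·50.3140] = 27.5931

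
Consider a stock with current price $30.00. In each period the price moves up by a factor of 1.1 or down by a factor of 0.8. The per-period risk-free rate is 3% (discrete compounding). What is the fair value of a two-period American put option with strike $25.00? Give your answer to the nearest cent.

Risk-neutral probability p = (1 + 0.03 − 0.8)/(1.1 − 0.8) = 0.2300/0.3000 = 0.7667
Terminal stock prices: S_uu = 36.3, S_ud = 26.4, S_dd = 19.2
Terminal payoffs (K − S): max(-11.3, 0) = 0, max(-1.4, 0) = 0, max(5.8, 0) = 5.8
Node u (S = 33): continuation = 1/1.03·[0.7667·0.0000 + 0.2333·0.0000] = 0.0000; exercise value = 0.0000 ≤ continuation, so V_u = 0.0000
Node d (S = 24): continuation = 1/1.03·[0.7667·0.0000 + 0.2333·5.8000] = 1.3139; exercise value = 1.0000 ≤ continuation, so V_d = 1.3139
Node 0 (S = 30): continuation = 1/1.03·[0.7667·0.0000 + 0.2333·1.3139] = 0.2977; exercise value = 0.0000 ≤ continuation, so V_0 = 0.2977

$0.30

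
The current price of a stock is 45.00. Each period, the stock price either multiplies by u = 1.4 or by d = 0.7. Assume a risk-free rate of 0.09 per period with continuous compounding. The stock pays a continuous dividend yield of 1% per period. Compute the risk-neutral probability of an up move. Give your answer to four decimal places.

p = 0.5476

Per-period risk-free factor R = e^0.09 = 1.0942; dividend-adjusted growth = e^(0.09−0.01) = 1.0833.
Risk-neutral probability p = (1.0833 − 0.7)/(1.4 − 0.7) = 0.3833/0.7000 = 0.5476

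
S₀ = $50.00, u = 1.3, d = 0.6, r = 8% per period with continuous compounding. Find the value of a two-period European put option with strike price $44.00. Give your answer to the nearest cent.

Risk-neutral probability p = (e^0.08 − 0.6)/(1.3 − 0.6) = 0.4833/0.7000 = 0.6904
Terminal stock prices: S_uu = 84.5, S_ud = 39, S_dd = 18
Terminal payoffs (K − S): max(-40.5, 0) = 0, max(5, 0) = 5, max(26, 0) = 26
Node u (S = 65): V_u = e^(−0.08)·[0.6904·0.0000 + 0.3096·5.0000] = 1.4289
Node d (S = 30): V_d = e^(−0.08)·[0.6904·5.0000 + 0.3096·26.0000] = 10.6171
Node 0 (S = 50): V_0 = e^(−0.08)·[0.6904·1.4289 + 0.3096·10.6171] = 3.9449

$3.94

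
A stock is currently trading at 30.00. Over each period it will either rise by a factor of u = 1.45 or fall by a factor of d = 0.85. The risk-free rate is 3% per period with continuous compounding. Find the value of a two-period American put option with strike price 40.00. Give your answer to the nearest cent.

10.44

Risk-neutral probability p = (e^0.03 − 0.85)/(1.45 − 0.85) = 0.1805/0.6000 = 0.3008
Terminal stock prices: S_uu = 63.08, S_ud = 36.98, S_dd = 21.67
Terminal payoffs (K − S): max(-23.08, 0) = 0, max(3.025, 0) = 3.025, max(18.33, 0) = 18.33
Node u (S = 43.5): continuation = e^(−0.03)·[0.3008·0.0000 + 0.6992·3.0250] = 2.0527; exercise value = 0.0000 ≤ continuation, so V_u = 2.0527
Node d (S = 25.5): continuation = e^(−0.03)·[0.3008·3.0250 + 0.6992·18.3250] = 13.3178; exercise value = 14.5000 > continuation, so V_d = 14.5000 (exercise)
Node 0 (S = 30): continuation = e^(−0.03)·[0.3008·2.0527 + 0.6992·14.5000] = 10.4385; exercise value = 10.0000 ≤ continuation, so V_0 = 10.4385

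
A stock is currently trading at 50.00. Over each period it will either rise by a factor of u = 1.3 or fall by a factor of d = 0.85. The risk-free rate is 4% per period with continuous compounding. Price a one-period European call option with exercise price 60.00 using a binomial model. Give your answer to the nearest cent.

2.04

Risk-neutral probability p = (e^0.04 − 0.85)/(1.3 − 0.85) = 0.1908/0.4500 = 0.4240
Terminal stock prices: S_u = 65, S_d = 42.5
Terminal payoffs (S − K): max(5, 0) = 5, max(-17.5, 0) = 0
Node 0 (S = 50): V_0 = e^(−0.04)·[0.4240·5.0000 + 0.5760·0.0000] = 2.0370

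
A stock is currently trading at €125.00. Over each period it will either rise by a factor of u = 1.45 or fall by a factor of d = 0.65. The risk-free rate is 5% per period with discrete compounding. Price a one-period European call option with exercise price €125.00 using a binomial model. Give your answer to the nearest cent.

Risk-neutral probability p = (1 + 0.05 − 0.65)/(1.45 − 0.65) = 0.4000/0.8000 = 0.5000
Terminal stock prices: S_u = 181.2, S_d = 81.25
Terminal payoffs (S − K): max(56.25, 0) = 56.25, max(-43.75, 0) = 0
Node 0 (S = 125): V_0 = 1/1.05·[0.5000·56.2500 + 0.5000·0.0000] = 26.7857

€26.79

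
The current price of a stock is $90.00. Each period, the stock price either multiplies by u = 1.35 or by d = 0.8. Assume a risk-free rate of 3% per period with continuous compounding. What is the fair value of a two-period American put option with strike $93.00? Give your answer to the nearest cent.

Risk-neutral probability p = (e^0.03 − 0.8)/(1.35 − 0.8) = 0.2305/0.5500 = 0.4190
Terminal stock prices: S_uu = 164, S_ud = 97.2, S_dd = 57.6
Terminal payoffs (K − S): max(-71.03, 0) = 0, max(-4.2, 0) = 0, max(35.4, 0) = 35.4
Node u (S = 121.5): continuation = e^(−0.03)·[0.4190·0.0000 + 0.5810·0.0000] = 0.0000; exercise value = 0.0000 ≤ continuation, so V_u = 0.0000
Node d (S = 72): continuation = e^(−0.03)·[0.4190·0.0000 + 0.5810·35.4000] = 19.9593; exercise value = 21.0000 > continuation, so V_d = 21.0000 (exercise)
Node 0 (S = 90): continuation = e^(−0.03)·[0.4190·0.0000 + 0.5810·21.0000] = 11.8402; exercise value = 3.0000 ≤ continuation, so V_0 = 11.8402

$11.84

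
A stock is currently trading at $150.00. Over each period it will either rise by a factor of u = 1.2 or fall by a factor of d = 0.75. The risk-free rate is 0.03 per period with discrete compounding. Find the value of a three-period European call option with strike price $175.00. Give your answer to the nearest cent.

Risk-neutral probability p = (1 + 0.03 − 0.75)/(1.2 − 0.75) = 0.2800/0.4500 = 0.6222
Terminal stock prices: S_uuu = 259.2, S_uud = 162, S_udd = 101.2, S_ddd = 63.28
Terminal payoffs (S − K): max(84.2, 0) = 84.2, max(-13, 0) = 0, max(-73.75, 0) = 0, max(-111.7, 0) = 0
Node uu (S = 216): V_uu = 1/1.03·[0.6222·84.2000 + 0.3778·0.0000] = 50.8652
Node ud (S = 135): V_ud = 1/1.03·[0.6222·0.0000 + 0.3778·0.0000] = 0.0000
Node dd (S = 84.38): V_dd = 1/1.03·[0.6222·0.0000 + 0.3778·0.0000] = 0.0000
Node u (S = 180): V_u = 1/1.03·[0.6222·50.8652 + 0.3778·0.0000] = 30.7276
Node d (S = 112.5): V_d = 1/1.03·[0.6222·0.0000 + 0.3778·0.0000] = 0.0000
Node 0 (S = 150): V_0 = 1/1.03·[0.6222·30.7276 + 0.3778·0.0000] = 18.5625

$18.56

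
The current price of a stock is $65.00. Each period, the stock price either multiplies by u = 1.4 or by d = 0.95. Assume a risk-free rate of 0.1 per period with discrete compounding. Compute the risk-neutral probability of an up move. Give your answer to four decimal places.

Risk-neutral probability p = (1 + 0.1 − 0.95)/(1.4 − 0.95) = 0.1500/0.4500 = 0.3333

p = 0.3333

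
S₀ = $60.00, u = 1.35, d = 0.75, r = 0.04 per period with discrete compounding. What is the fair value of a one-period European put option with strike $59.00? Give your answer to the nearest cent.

$6.96

Risk-neutral probability p = (1 + 0.04 − 0.75)/(1.35 − 0.75) = 0.2900/0.6000 = 0.4833
Terminal stock prices: S_u = 81, S_d = 45
Terminal payoffs (K − S): max(-22, 0) = 0, max(14, 0) = 14
Node 0 (S = 60): V_0 = 1/1.04·[0.4833·0.0000 + 0.5167·14.0000] = 6.9551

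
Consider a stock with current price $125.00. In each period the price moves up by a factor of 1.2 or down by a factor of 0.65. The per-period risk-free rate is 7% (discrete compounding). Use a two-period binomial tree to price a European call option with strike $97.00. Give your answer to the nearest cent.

Risk-neutral probability p = (1 + 0.07 − 0.65)/(1.2 − 0.65) = 0.4200/0.5500 = 0.7636
Terminal stock prices: S_uu = 180, S_ud = 97.5, S_dd = 52.81
Terminal payoffs (S − K): max(83, 0) = 83, max(0.5, 0) = 0.5, max(-44.19, 0) = 0
Node u (S = 150): V_u = 1/1.07·[0.7636·83.0000 + 0.2364·0.5000] = 59.3458
Node d (S = 81.25): V_d = 1/1.07·[0.7636·0.5000 + 0.2364·0.0000] = 0.3568
Node 0 (S = 125): V_0 = 1/1.07·[0.7636·59.3458 + 0.2364·0.3568] = 42.4327

$42.43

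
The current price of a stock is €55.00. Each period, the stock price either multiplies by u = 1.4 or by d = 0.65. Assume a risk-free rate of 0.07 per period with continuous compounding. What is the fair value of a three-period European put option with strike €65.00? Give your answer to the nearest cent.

Risk-neutral probability p = (e^0.07 − 0.65)/(1.4 − 0.65) = 0.4225/0.7500 = 0.5633
Terminal stock prices: S_uuu = 150.9, S_uud = 70.07, S_udd = 32.53, S_ddd = 15.1
Terminal payoffs (K − S): max(-85.92, 0) = 0, max(-5.07, 0) = 0, max(32.47, 0) = 32.47, max(49.9, 0) = 49.9
Node uu (S = 107.8): V_uu = e^(−0.07)·[0.5633·0.0000 + 0.4367·0.0000] = 0.0000
Node ud (S = 50.05): V_ud = e^(−0.07)·[0.5633·0.0000 + 0.4367·32.4675] = 13.2187
Node dd (S = 23.24): V_dd = e^(−0.07)·[0.5633·32.4675 + 0.4367·49.8956] = 37.3681
Node u (S = 77): V_u = e^(−0.07)·[0.5633·0.0000 + 0.4367·13.2187] = 5.3818
Node d (S = 35.75): V_d = e^(−0.07)·[0.5633·13.2187 + 0.4367·37.3681] = 22.1571
Node 0 (S = 55): V_0 = e^(−0.07)·[0.5633·5.3818 + 0.4367·22.1571] = 11.8478

€11.85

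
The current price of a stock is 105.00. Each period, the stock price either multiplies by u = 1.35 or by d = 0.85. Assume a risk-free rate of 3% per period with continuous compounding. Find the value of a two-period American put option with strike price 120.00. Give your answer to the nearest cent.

Risk-neutral probability p = (e^0.03 − 0.85)/(1.35 − 0.85) = 0.1805/0.5000 = 0.3609
Terminal stock prices: S_uu = 191.4, S_ud = 120.5, S_dd = 75.86
Terminal payoffs (K − S): max(-71.36, 0) = 0, max(-0.4875, 0) = 0, max(44.14, 0) = 44.14
Node u (S = 141.8): continuation = e^(−0.03)·[0.3609·0.0000 + 0.6391·0.0000] = 0.0000; exercise value = 0.0000 ≤ continuation, so V_u = 0.0000
Node d (S = 89.25): continuation = e^(−0.03)·[0.3609·0.0000 + 0.6391·44.1375] = 27.3742; exercise value = 30.7500 > continuation, so V_d = 30.7500 (exercise)
Node 0 (S = 105): continuation = e^(−0.03)·[0.3609·0.0000 + 0.6391·30.7500] = 19.0712; exercise value = 15.0000 ≤ continuation, so V_0 = 19.0712

19.07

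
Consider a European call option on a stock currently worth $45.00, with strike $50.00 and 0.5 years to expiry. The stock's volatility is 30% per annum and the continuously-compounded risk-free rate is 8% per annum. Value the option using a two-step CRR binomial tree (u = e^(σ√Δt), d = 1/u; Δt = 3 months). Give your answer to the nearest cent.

CRR parameters: u = e^(σ√Δt) = e^(0.3·√0.25) = 1.1618, d = 1/u = 0.8607
Per-period rate: rΔt = 0.08·0.25 = 0.02, so R = e^0.02 = 1.0202
Risk-neutral probability p = (e^0.02 − 0.8607)/(1.1618 − 0.8607) = 0.1595/0.3011 = 0.5297
Terminal stock prices: S_uu = 60.74, S_ud = 45, S_dd = 33.34
Terminal payoffs (S − K): max(10.74, 0) = 10.74, max(-5, 0) = 0, max(-16.66, 0) = 0
Node u (S = 52.28): V_u = e^(−0.02)·[0.5297·10.7436 + 0.4703·0.0000] = 5.5778
Node d (S = 38.73): V_d = e^(−0.02)·[0.5297·0.0000 + 0.4703·0.0000] = 0.0000
Node 0 (S = 45): V_0 = e^(−0.02)·[0.5297·5.5778 + 0.4703·0.0000] = 2.8958

$2.90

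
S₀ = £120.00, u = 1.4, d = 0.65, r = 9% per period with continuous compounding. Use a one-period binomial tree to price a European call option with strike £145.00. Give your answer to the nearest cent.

£12.45

Risk-neutral probability p = (e^0.09 − 0.65)/(1.4 − 0.65) = 0.4442/0.7500 = 0.5922
Terminal stock prices: S_u = 168, S_d = 78
Terminal payoffs (S − K): max(23, 0) = 23, max(-67, 0) = 0
Node 0 (S = 120): V_0 = e^(−0.09)·[0.5922·23.0000 + 0.4078·0.0000] = 12.4490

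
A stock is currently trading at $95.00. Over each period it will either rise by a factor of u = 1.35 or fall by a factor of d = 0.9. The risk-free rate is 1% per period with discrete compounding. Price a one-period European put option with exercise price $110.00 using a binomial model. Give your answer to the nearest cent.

Risk-neutral probability p = (1 + 0.01 − 0.9)/(1.35 − 0.9) = 0.1100/0.4500 = 0.2444
Terminal stock prices: S_u = 128.2, S_d = 85.5
Terminal payoffs (K − S): max(-18.25, 0) = 0, max(24.5, 0) = 24.5
Node 0 (S = 95): V_0 = 1/1.01·[0.2444·0.0000 + 0.7556·24.5000] = 18.3278

$18.33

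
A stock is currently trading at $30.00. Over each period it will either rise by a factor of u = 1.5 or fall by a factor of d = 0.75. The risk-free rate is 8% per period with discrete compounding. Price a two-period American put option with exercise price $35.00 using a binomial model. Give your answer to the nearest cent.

$6.75

Risk-neutral probability p = (1 + 0.08 − 0.75)/(1.5 − 0.75) = 0.3300/0.7500 = 0.4400
Terminal stock prices: S_uu = 67.5, S_ud = 33.75, S_dd = 16.88
Terminal payoffs (K − S): max(-32.5, 0) = 0, max(1.25, 0) = 1.25, max(18.12, 0) = 18.12
Node u (S = 45): continuation = 1/1.08·[0.4400·0.0000 + 0.5600·1.2500] = 0.6481; exercise value = 0.0000 ≤ continuation, so V_u = 0.6481
Node d (S = 22.5): continuation = 1/1.08·[0.4400·1.2500 + 0.5600·18.1250] = 9.9074; exercise value = 12.5000 > continuation, so V_d = 12.5000 (exercise)
Node 0 (S = 30): continuation = 1/1.08·[0.4400·0.6481 + 0.5600·12.5000] = 6.7455; exercise value = 5.0000 ≤ continuation, so V_0 = 6.7455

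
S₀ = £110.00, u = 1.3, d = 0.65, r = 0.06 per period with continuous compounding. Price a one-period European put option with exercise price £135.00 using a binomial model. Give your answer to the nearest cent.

Risk-neutral probability p = (e^0.06 − 0.65)/(1.3 − 0.65) = 0.4118/0.6500 = 0.6336
Terminal stock prices: S_u = 143, S_d = 71.5
Terminal payoffs (K − S): max(-8, 0) = 0, max(63.5, 0) = 63.5
Node 0 (S = 110): V_0 = e^(−0.06)·[0.6336·0.0000 + 0.3664·63.5000] = 21.9118

£21.91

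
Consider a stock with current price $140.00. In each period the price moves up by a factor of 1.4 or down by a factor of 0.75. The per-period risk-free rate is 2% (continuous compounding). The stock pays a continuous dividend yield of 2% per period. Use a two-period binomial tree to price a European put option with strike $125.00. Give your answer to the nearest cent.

Per-period risk-free factor R = e^0.02 = 1.0202; dividend-adjusted growth = e^(0.02−0.02) = 1.0000.
Risk-neutral probability p = (1.0000 − 0.75)/(1.4 − 0.75) = 0.2500/0.6500 = 0.3846
Terminal stock prices: S_uu = 274.4, S_ud = 147, S_dd = 78.75
Terminal payoffs (K − S): max(-149.4, 0) = 0, max(-22, 0) = 0, max(46.25, 0) = 46.25
Node u (S = 196): V_u = e^(−0.02)·[0.3846·0.0000 + 0.6154·0.0000] = 0.0000
Node d (S = 105): V_d = e^(−0.02)·[0.3846·0.0000 + 0.6154·46.2500] = 27.8980
Node 0 (S = 140): V_0 = e^(−0.02)·[0.3846·0.0000 + 0.6154·27.8980] = 16.8280

$16.83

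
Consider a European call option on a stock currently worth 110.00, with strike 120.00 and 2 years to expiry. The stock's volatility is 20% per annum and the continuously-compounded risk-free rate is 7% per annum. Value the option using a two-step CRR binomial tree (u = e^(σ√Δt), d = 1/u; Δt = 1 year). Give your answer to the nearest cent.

15.23

CRR parameters: u = e^(σ√Δt) = e^(0.2·√1) = 1.2214, d = 1/u = 0.8187
Per-period rate: rΔt = 0.07·1 = 0.07, so R = e^0.07 = 1.0725
Risk-neutral probability p = (e^0.07 − 0.8187)/(1.2214 − 0.8187) = 0.2538/0.4027 = 0.6302
Terminal stock prices: S_uu = 164.1, S_ud = 110, S_dd = 73.74
Terminal payoffs (S − K): max(44.1, 0) = 44.1, max(-10, 0) = 0, max(-46.26, 0) = 0
Node u (S = 134.4): V_u = e^(−0.07)·[0.6302·44.1007 + 0.3698·0.0000] = 25.9147
Node d (S = 90.06): V_d = e^(−0.07)·[0.6302·0.0000 + 0.3698·0.0000] = 0.0000
Node 0 (S = 110): V_0 = e^(−0.07)·[0.6302·25.9147 + 0.3698·0.0000] = 15.2282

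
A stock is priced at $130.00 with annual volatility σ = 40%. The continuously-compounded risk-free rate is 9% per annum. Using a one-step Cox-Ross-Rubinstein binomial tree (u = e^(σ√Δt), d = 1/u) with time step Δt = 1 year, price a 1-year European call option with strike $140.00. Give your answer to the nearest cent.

CRR parameters: u = e^(σ√Δt) = e^(0.4·√1) = 1.4918, d = 1/u = 0.6703
Per-period rate: rΔt = 0.09·1 = 0.09, so R = e^0.09 = 1.0942
Risk-neutral probability p = (e^0.09 − 0.6703)/(1.4918 − 0.6703) = 0.4239/0.8215 = 0.5159
Terminal stock prices: S_u = 193.9, S_d = 87.14
Terminal payoffs (S − K): max(53.94, 0) = 53.94, max(-52.86, 0) = 0
Node 0 (S = 130): V_0 = e^(−0.09)·[0.5159·53.9372 + 0.4841·0.0000] = 25.4336

$25.43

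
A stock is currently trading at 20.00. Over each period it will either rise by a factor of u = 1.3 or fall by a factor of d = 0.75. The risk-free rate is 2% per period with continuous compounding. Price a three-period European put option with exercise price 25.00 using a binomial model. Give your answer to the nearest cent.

5.78

Risk-neutral probability p = (e^0.02 − 0.75)/(1.3 − 0.75) = 0.2702/0.5500 = 0.4913
Terminal stock prices: S_uuu = 43.94, S_uud = 25.35, S_udd = 14.62, S_ddd = 8.438
Terminal payoffs (K − S): max(-18.94, 0) = 0, max(-0.35, 0) = 0, max(10.38, 0) = 10.38, max(16.56, 0) = 16.56
Node uu (S = 33.8): V_uu = e^(−0.02)·[0.4913·0.0000 + 0.5087·0.0000] = 0.0000
Node ud (S = 19.5): V_ud = e^(−0.02)·[0.4913·0.0000 + 0.5087·10.3750] = 5.1735
Node dd (S = 11.25): V_dd = e^(−0.02)·[0.4913·10.3750 + 0.5087·16.5625] = 13.2550
Node u (S = 26): V_u = e^(−0.02)·[0.4913·0.0000 + 0.5087·5.1735] = 2.5798
Node d (S = 15): V_d = e^(−0.02)·[0.4913·5.1735 + 0.5087·13.2550] = 9.1009
Node 0 (S = 20): V_0 = e^(−0.02)·[0.4913·2.5798 + 0.5087·9.1009] = 5.7805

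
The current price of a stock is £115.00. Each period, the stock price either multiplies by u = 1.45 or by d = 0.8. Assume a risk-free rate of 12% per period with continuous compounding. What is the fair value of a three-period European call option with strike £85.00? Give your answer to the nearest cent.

Risk-neutral probability p = (e^0.12 − 0.8)/(1.45 − 0.8) = 0.3275/0.6500 = 0.5038
Terminal stock prices: S_uuu = 350.6, S_uud = 193.4, S_udd = 106.7, S_ddd = 58.88
Terminal payoffs (S − K): max(265.6, 0) = 265.6, max(108.4, 0) = 108.4, max(21.72, 0) = 21.72, max(-26.12, 0) = 0
Node uu (S = 241.8): V_uu = e^(−0.12)·[0.5038·265.5919 + 0.4962·108.4300] = 166.3993
Node ud (S = 133.4): V_ud = e^(−0.12)·[0.5038·108.4300 + 0.4962·21.7200] = 58.0118
Node dd (S = 73.6): V_dd = e^(−0.12)·[0.5038·21.7200 + 0.4962·0.0000] = 9.7060
Node u (S = 166.8): V_u = e^(−0.12)·[0.5038·166.3993 + 0.4962·58.0118] = 99.8866
Node d (S = 92): V_d = e^(−0.12)·[0.5038·58.0118 + 0.4962·9.7060] = 30.1947
Node 0 (S = 115): V_0 = e^(−0.12)·[0.5038·99.8866 + 0.4962·30.1947] = 57.9233

£57.92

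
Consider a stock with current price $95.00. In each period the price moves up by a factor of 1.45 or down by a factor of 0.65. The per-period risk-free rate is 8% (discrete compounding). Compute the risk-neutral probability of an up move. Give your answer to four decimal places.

p = 0.5375

Risk-neutral probability p = (1 + 0.08 − 0.65)/(1.45 − 0.65) = 0.4300/0.8000 = 0.5375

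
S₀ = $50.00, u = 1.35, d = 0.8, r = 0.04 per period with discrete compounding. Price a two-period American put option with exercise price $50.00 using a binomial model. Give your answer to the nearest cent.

Risk-neutral probability p = (1 + 0.04 − 0.8)/(1.35 − 0.8) = 0.2400/0.5500 = 0.4364
Terminal stock prices: S_uu = 91.13, S_ud = 54, S_dd = 32
Terminal payoffs (K − S): max(-41.13, 0) = 0, max(-4, 0) = 0, max(18, 0) = 18
Node u (S = 67.5): continuation = 1/1.04·[0.4364·0.0000 + 0.5636·0.0000] = 0.0000; exercise value = 0.0000 ≤ continuation, so V_u = 0.0000
Node d (S = 40): continuation = 1/1.04·[0.4364·0.0000 + 0.5636·18.0000] = 9.7552; exercise value = 10.0000 > continuation, so V_d = 10.0000 (exercise)
Node 0 (S = 50): continuation = 1/1.04·[0.4364·0.0000 + 0.5636·10.0000] = 5.4196; exercise value = 0.0000 ≤ continuation, so V_0 = 5.4196

$5.42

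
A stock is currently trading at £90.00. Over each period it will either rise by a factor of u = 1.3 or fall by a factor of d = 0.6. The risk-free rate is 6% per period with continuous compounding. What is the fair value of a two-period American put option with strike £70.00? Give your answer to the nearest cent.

Risk-neutral probability p = (e^0.06 − 0.6)/(1.3 − 0.6) = 0.4618/0.7000 = 0.6598
Terminal stock prices: S_uu = 152.1, S_ud = 70.2, S_dd = 32.4
Terminal payoffs (K − S): max(-82.1, 0) = 0, max(-0.2, 0) = 0, max(37.6, 0) = 37.6
Node u (S = 117): continuation = e^(−0.06)·[0.6598·0.0000 + 0.3402·0.0000] = 0.0000; exercise value = 0.0000 ≤ continuation, so V_u = 0.0000
Node d (S = 54): continuation = e^(−0.06)·[0.6598·0.0000 + 0.3402·37.6000] = 12.0478; exercise value = 16.0000 > continuation, so V_d = 16.0000 (exercise)
Node 0 (S = 90): continuation = e^(−0.06)·[0.6598·0.0000 + 0.3402·16.0000] = 5.1267; exercise value = 0.0000 ≤ continuation, so V_0 = 5.1267

£5.13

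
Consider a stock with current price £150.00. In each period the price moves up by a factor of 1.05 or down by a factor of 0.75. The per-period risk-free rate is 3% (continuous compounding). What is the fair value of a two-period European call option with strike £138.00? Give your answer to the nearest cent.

Risk-neutral probability p = (e^0.03 − 0.75)/(1.05 − 0.75) = 0.2805/0.3000 = 0.9348
Terminal stock prices: S_uu = 165.4, S_ud = 118.1, S_dd = 84.38
Terminal payoffs (S − K): max(27.38, 0) = 27.38, max(-19.88, 0) = 0, max(-53.62, 0) = 0
Node u (S = 157.5): V_u = e^(−0.03)·[0.9348·27.3750 + 0.0652·0.0000] = 24.8351
Node d (S = 112.5): V_d = e^(−0.03)·[0.9348·0.0000 + 0.0652·0.0000] = 0.0000
Node 0 (S = 150): V_0 = e^(−0.03)·[0.9348·24.8351 + 0.0652·0.0000] = 22.5309

£22.53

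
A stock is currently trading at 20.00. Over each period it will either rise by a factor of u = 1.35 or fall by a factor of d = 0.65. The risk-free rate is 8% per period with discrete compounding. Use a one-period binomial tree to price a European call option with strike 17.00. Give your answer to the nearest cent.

5.69

Risk-neutral probability p = (1 + 0.08 − 0.65)/(1.35 − 0.65) = 0.4300/0.7000 = 0.6143
Terminal stock prices: S_u = 27, S_d = 13
Terminal payoffs (S − K): max(10, 0) = 10, max(-4, 0) = 0
Node 0 (S = 20): V_0 = 1/1.08·[0.6143·10.0000 + 0.3857·0.0000] = 5.6878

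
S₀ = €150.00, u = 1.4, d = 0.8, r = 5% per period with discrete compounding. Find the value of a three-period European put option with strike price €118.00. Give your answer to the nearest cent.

Risk-neutral probability p = (1 + 0.05 − 0.8)/(1.4 − 0.8) = 0.2500/0.6000 = 0.4167
Terminal stock prices: S_uuu = 411.6, S_uud = 235.2, S_udd = 134.4, S_ddd = 76.8
Terminal payoffs (K − S): max(-293.6, 0) = 0, max(-117.2, 0) = 0, max(-16.4, 0) = 0, max(41.2, 0) = 41.2
Node uu (S = 294): V_uu = 1/1.05·[0.4167·0.0000 + 0.5833·0.0000] = 0.0000
Node ud (S = 168): V_ud = 1/1.05·[0.4167·0.0000 + 0.5833·0.0000] = 0.0000
Node dd (S = 96): V_dd = 1/1.05·[0.4167·0.0000 + 0.5833·41.2000] = 22.8889
Node u (S = 210): V_u = 1/1.05·[0.4167·0.0000 + 0.5833·0.0000] = 0.0000
Node d (S = 120): V_d = 1/1.05·[0.4167·0.0000 + 0.5833·22.8889] = 12.7160
Node 0 (S = 150): V_0 = 1/1.05·[0.4167·0.0000 + 0.5833·12.7160] = 7.0645

€7.06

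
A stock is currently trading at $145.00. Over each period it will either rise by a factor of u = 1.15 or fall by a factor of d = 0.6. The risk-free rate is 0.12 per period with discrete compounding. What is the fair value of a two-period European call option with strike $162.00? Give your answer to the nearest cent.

$21.21

Risk-neutral probability p = (1 + 0.12 − 0.6)/(1.15 − 0.6) = 0.5200/0.5500 = 0.9455
Terminal stock prices: S_uu = 191.8, S_ud = 100, S_dd = 52.2
Terminal payoffs (S − K): max(29.76, 0) = 29.76, max(-61.95, 0) = 0, max(-109.8, 0) = 0
Node u (S = 166.8): V_u = 1/1.12·[0.9455·29.7625 + 0.0545·0.0000] = 25.1242
Node d (S = 87): V_d = 1/1.12·[0.9455·0.0000 + 0.0545·0.0000] = 0.0000
Node 0 (S = 145): V_0 = 1/1.12·[0.9455·25.1242 + 0.0545·0.0000] = 21.2087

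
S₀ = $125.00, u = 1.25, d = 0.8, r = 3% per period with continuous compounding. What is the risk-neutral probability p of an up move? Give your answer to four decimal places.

Risk-neutral probability p = (e^0.03 − 0.8)/(1.25 − 0.8) = 0.2305/0.4500 = 0.5121

p = 0.5121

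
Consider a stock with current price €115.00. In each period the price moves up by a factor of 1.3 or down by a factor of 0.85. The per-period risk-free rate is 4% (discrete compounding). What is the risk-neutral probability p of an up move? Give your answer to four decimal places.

Risk-neutral probability p = (1 + 0.04 − 0.85)/(1.3 − 0.85) = 0.1900/0.4500 = 0.4222

p = 0.4222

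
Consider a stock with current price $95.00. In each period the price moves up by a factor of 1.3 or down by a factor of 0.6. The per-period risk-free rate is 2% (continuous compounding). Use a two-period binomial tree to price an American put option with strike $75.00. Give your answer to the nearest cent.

Risk-neutral probability p = (e^0.02 − 0.6)/(1.3 − 0.6) = 0.4202/0.7000 = 0.6003
Terminal stock prices: S_uu = 160.6, S_ud = 74.1, S_dd = 34.2
Terminal payoffs (K − S): max(-85.55, 0) = 0, max(0.9, 0) = 0.9, max(40.8, 0) = 40.8
Node u (S = 123.5): continuation = e^(−0.02)·[0.6003·0.0000 + 0.3997·0.9000] = 0.3526; exercise value = 0.0000 ≤ continuation, so V_u = 0.3526
Node d (S = 57): continuation = e^(−0.02)·[0.6003·0.9000 + 0.3997·40.8000] = 16.5149; exercise value = 18.0000 > continuation, so V_d = 18.0000 (exercise)
Node 0 (S = 95): continuation = e^(−0.02)·[0.6003·0.3526 + 0.3997·18.0000] = 7.2598; exercise value = 0.0000 ≤ continuation, so V_0 = 7.2598

$7.26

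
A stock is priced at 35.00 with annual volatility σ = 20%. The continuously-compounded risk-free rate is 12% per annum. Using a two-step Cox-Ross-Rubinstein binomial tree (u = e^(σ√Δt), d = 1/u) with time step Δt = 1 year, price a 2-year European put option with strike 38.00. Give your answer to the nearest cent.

CRR parameters: u = e^(σ√Δt) = e^(0.2·√1) = 1.2214, d = 1/u = 0.8187
Per-period rate: rΔt = 0.12·1 = 0.12, so R = e^0.12 = 1.1275
Risk-neutral probability p = (e^0.12 − 0.8187)/(1.2214 − 0.8187) = 0.3088/0.4027 = 0.7668
Terminal stock prices: S_uu = 52.21, S_ud = 35, S_dd = 23.46
Terminal payoffs (K − S): max(-14.21, 0) = 0, max(3, 0) = 3, max(14.54, 0) = 14.54
Node u (S = 42.75): V_u = e^(−0.12)·[0.7668·0.0000 + 0.2332·3.0000] = 0.6205
Node d (S = 28.66): V_d = e^(−0.12)·[0.7668·3.0000 + 0.2332·14.5388] = 5.0474
Node 0 (S = 35): V_0 = e^(−0.12)·[0.7668·0.6205 + 0.2332·5.0474] = 1.4660

1.47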